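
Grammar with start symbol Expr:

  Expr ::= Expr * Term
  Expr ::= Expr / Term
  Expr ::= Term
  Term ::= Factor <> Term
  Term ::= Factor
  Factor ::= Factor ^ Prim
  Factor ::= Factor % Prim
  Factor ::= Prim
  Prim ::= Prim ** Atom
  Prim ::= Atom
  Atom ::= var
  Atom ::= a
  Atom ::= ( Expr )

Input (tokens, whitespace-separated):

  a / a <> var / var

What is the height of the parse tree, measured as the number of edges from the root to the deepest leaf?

7

[Expr [Expr [Expr [Term [Factor [Prim [Atom a]]]]] / [Term [Factor [Prim [Atom a]]] <> [Term [Factor [Prim [Atom var]]]]]] / [Term [Factor [Prim [Atom var]]]]]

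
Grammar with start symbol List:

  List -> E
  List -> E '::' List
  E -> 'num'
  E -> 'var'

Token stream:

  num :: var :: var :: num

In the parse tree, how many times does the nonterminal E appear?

[List [E num] :: [List [E var] :: [List [E var] :: [List [E num]]]]]

4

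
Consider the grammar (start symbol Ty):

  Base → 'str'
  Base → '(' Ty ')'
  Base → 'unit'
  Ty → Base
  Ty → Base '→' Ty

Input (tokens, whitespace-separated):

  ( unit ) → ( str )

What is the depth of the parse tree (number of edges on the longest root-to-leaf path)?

[Ty [Base ( [Ty [Base unit]] )] → [Ty [Base ( [Ty [Base str]] )]]]

5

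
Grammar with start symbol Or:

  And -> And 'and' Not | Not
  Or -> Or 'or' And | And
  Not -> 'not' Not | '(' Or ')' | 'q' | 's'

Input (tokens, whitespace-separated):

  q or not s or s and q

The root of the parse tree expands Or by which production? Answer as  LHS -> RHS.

[Or [Or [Or [And [Not q]]] or [And [Not not [Not s]]]] or [And [And [Not s]] and [Not q]]]

Or -> Or 'or' And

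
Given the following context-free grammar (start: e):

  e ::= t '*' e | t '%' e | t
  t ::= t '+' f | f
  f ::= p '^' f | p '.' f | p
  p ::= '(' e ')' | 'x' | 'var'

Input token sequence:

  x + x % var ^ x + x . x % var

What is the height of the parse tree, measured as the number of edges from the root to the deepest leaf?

[e [t [t [f [p x]]] + [f [p x]]] % [e [t [t [f [p var] ^ [f [p x]]]] + [f [p x] . [f [p x]]]] % [e [t [f [p var]]]]]]

7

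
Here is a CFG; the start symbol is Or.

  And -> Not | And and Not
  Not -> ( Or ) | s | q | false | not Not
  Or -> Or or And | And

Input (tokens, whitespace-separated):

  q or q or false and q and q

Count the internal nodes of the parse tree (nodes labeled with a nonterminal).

13

[Or [Or [Or [And [Not q]]] or [And [Not q]]] or [And [And [And [Not false]] and [Not q]] and [Not q]]]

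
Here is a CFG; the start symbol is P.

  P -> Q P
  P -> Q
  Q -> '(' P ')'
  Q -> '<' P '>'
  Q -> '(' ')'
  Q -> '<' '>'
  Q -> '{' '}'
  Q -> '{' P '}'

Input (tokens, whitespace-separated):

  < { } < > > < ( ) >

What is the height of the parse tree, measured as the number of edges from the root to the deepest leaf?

5

[P [Q < [P [Q { }] [P [Q < >]]] >] [P [Q < [P [Q ( )]] >]]]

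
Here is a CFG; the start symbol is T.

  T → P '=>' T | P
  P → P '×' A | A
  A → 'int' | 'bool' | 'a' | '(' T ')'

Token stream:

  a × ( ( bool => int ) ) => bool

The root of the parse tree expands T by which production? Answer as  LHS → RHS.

[T [P [P [A a]] × [A ( [T [P [A ( [T [P [A bool]] => [T [P [A int]]]] )]]] )]] => [T [P [A bool]]]]

T → P '=>' T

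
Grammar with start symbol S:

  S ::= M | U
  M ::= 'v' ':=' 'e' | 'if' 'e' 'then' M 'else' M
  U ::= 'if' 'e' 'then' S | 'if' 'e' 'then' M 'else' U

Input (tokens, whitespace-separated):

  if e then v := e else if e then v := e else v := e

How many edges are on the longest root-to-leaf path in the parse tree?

4

[S [M if e then [M v := e] else [M if e then [M v := e] else [M v := e]]]]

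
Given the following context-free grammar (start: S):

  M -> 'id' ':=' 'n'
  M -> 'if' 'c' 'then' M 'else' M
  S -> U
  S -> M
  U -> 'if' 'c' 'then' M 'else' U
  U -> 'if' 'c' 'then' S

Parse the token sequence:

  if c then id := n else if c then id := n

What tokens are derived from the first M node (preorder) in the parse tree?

id := n

[S [U if c then [M id := n] else [U if c then [S [M id := n]]]]]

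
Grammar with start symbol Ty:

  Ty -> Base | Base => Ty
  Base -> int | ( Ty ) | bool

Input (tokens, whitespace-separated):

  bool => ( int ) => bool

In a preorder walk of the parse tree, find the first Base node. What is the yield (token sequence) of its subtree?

bool

[Ty [Base bool] => [Ty [Base ( [Ty [Base int]] )] => [Ty [Base bool]]]]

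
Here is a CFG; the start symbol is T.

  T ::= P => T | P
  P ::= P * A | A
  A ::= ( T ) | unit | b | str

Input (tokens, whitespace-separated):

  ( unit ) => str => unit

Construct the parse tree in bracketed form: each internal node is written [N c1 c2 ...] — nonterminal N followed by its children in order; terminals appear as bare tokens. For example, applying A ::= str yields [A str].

T
P => T
A => T
( T ) => T
( P ) => T
( A ) => T
( unit ) => T
( unit ) => P => T
( unit ) => A => T
( unit ) => str => T
( unit ) => str => P
( unit ) => str => A
( unit ) => str => unit

[T [P [A ( [T [P [A unit]]] )]] => [T [P [A str]] => [T [P [A unit]]]]]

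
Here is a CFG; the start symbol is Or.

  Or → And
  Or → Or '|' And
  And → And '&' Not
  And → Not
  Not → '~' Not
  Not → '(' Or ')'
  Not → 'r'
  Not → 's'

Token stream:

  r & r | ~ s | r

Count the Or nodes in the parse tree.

[Or [Or [Or [And [And [Not r]] & [Not r]]] | [And [Not ~ [Not s]]]] | [And [Not r]]]

3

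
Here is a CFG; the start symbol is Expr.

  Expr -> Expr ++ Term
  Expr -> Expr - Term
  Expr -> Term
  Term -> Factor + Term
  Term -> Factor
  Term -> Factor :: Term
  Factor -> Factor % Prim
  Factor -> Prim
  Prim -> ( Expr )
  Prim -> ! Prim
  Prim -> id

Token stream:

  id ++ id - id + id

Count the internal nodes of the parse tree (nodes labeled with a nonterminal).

15

[Expr [Expr [Expr [Term [Factor [Prim id]]]] ++ [Term [Factor [Prim id]]]] - [Term [Factor [Prim id]] + [Term [Factor [Prim id]]]]]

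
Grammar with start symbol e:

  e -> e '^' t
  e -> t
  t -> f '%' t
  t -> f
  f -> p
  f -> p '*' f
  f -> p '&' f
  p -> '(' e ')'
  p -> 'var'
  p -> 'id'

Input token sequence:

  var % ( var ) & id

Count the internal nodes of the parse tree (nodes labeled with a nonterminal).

[e [t [f [p var]] % [t [f [p ( [e [t [f [p var]]]] )] & [f [p id]]]]]]

13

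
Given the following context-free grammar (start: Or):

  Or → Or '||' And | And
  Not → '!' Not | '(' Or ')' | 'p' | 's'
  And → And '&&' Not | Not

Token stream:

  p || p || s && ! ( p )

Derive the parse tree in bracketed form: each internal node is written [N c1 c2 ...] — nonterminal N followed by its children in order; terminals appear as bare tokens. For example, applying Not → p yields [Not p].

Or
Or || And
Or || And || And
And || And || And
Not || And || And
p || And || And
p || Not || And
p || p || And
p || p || And && Not
p || p || Not && Not
p || p || s && Not
p || p || s && ! Not
p || p || s && ! ( Or )
p || p || s && ! ( And )
p || p || s && ! ( Not )
p || p || s && ! ( p )

[Or [Or [Or [And [Not p]]] || [And [Not p]]] || [And [And [Not s]] && [Not ! [Not ( [Or [And [Not p]]] )]]]]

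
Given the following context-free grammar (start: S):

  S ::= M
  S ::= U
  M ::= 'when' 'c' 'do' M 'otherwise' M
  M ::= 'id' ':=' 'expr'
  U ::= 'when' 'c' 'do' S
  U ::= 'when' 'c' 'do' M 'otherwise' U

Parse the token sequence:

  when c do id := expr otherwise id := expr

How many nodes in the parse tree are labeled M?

[S [M when c do [M id := expr] otherwise [M id := expr]]]

3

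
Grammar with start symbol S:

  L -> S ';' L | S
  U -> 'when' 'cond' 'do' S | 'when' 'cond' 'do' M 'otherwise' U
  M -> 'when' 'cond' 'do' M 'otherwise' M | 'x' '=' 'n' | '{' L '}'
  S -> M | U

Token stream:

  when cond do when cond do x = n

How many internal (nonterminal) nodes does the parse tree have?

6

[S [U when cond do [S [U when cond do [S [M x = n]]]]]]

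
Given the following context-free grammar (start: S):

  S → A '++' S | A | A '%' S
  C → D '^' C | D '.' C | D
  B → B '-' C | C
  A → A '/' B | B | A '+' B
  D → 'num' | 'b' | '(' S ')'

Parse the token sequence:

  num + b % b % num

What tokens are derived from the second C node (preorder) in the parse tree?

b

[S [A [A [B [C [D num]]]] + [B [C [D b]]]] % [S [A [B [C [D b]]]] % [S [A [B [C [D num]]]]]]]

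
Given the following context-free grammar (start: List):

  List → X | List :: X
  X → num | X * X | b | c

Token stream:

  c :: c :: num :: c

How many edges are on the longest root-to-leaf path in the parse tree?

[List [List [List [List [X c]] :: [X c]] :: [X num]] :: [X c]]

5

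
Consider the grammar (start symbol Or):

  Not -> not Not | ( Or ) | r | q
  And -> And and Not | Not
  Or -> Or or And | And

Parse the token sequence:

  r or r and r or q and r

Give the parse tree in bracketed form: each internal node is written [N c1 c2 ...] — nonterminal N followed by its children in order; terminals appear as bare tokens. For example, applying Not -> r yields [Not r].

[Or [Or [Or [And [Not r]]] or [And [And [Not r]] and [Not r]]] or [And [And [Not q]] and [Not r]]]

Or
Or or And
Or or And or And
And or And or And
Not or And or And
r or And or And
r or And and Not or And
r or Not and Not or And
r or r and Not or And
r or r and r or And
r or r and r or And and Not
r or r and r or Not and Not
r or r and r or q and Not
r or r and r or q and r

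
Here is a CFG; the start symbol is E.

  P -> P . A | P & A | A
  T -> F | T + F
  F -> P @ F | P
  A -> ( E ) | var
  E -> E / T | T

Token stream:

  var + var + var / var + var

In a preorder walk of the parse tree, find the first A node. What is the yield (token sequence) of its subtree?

[E [E [T [T [T [F [P [A var]]]] + [F [P [A var]]]] + [F [P [A var]]]]] / [T [T [F [P [A var]]]] + [F [P [A var]]]]]

var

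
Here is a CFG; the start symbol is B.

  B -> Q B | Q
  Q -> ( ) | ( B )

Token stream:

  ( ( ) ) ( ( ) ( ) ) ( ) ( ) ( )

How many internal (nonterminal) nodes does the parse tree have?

16

[B [Q ( [B [Q ( )]] )] [B [Q ( [B [Q ( )] [B [Q ( )]]] )] [B [Q ( )] [B [Q ( )] [B [Q ( )]]]]]]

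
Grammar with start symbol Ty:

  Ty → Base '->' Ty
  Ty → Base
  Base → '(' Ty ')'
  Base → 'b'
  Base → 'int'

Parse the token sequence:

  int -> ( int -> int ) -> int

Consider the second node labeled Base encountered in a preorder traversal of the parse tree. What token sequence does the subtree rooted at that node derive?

( int -> int )

[Ty [Base int] -> [Ty [Base ( [Ty [Base int] -> [Ty [Base int]]] )] -> [Ty [Base int]]]]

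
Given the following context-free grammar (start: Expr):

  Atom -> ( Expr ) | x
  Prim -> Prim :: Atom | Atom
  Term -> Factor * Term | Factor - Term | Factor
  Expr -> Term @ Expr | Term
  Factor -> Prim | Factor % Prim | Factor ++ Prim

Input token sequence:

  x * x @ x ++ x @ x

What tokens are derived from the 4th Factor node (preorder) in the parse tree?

[Expr [Term [Factor [Prim [Atom x]]] * [Term [Factor [Prim [Atom x]]]]] @ [Expr [Term [Factor [Factor [Prim [Atom x]]] ++ [Prim [Atom x]]]] @ [Expr [Term [Factor [Prim [Atom x]]]]]]]

x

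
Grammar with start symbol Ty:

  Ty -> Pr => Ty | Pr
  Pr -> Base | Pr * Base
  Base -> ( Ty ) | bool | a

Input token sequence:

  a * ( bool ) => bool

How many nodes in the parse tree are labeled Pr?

4

[Ty [Pr [Pr [Base a]] * [Base ( [Ty [Pr [Base bool]]] )]] => [Ty [Pr [Base bool]]]]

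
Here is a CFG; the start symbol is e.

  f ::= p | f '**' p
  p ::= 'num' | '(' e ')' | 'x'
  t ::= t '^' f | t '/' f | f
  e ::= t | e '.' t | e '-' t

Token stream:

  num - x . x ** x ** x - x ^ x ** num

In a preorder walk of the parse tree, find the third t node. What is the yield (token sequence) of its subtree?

[e [e [e [e [t [f [p num]]]] - [t [f [p x]]]] . [t [f [f [f [p x]] ** [p x]] ** [p x]]]] - [t [t [f [p x]]] ^ [f [f [p x]] ** [p num]]]]

x ** x ** x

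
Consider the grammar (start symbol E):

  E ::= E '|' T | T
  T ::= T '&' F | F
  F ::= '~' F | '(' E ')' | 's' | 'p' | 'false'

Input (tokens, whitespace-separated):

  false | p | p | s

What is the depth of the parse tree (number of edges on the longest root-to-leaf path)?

6

[E [E [E [E [T [F false]]] | [T [F p]]] | [T [F p]]] | [T [F s]]]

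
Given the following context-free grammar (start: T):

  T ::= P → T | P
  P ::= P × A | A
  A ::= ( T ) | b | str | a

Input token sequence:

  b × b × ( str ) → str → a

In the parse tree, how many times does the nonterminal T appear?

4

[T [P [P [P [A b]] × [A b]] × [A ( [T [P [A str]]] )]] → [T [P [A str]] → [T [P [A a]]]]]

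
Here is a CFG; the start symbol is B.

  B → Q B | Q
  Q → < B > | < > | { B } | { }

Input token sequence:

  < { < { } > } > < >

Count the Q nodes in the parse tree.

[B [Q < [B [Q { [B [Q < [B [Q { }]] >]] }]] >] [B [Q < >]]]

5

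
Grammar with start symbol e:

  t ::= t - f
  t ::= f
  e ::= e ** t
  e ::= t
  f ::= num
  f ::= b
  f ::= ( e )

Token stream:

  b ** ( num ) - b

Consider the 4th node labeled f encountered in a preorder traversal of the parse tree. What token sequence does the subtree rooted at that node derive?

b

[e [e [t [f b]]] ** [t [t [f ( [e [t [f num]]] )]] - [f b]]]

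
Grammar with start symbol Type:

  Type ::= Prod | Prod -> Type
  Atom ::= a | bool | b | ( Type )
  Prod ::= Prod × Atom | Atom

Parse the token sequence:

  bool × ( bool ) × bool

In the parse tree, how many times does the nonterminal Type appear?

[Type [Prod [Prod [Prod [Atom bool]] × [Atom ( [Type [Prod [Atom bool]]] )]] × [Atom bool]]]

2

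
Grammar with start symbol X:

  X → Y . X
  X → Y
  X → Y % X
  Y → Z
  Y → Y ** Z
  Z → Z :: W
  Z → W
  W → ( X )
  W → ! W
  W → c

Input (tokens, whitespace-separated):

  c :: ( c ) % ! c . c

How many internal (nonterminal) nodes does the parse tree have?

19

[X [Y [Z [Z [W c]] :: [W ( [X [Y [Z [W c]]]] )]]] % [X [Y [Z [W ! [W c]]]] . [X [Y [Z [W c]]]]]]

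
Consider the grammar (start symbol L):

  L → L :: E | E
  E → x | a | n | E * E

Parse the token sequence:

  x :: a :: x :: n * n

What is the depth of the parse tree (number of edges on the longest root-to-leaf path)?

5

[L [L [L [L [E x]] :: [E a]] :: [E x]] :: [E [E n] * [E n]]]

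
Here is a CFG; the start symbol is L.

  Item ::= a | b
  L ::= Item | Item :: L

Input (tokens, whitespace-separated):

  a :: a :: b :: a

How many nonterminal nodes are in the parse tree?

8

[L [Item a] :: [L [Item a] :: [L [Item b] :: [L [Item a]]]]]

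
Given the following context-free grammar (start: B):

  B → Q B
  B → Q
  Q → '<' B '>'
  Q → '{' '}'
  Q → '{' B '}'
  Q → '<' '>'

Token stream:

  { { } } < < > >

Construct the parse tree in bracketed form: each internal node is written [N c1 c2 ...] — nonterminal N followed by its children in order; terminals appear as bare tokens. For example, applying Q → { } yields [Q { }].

[B [Q { [B [Q { }]] }] [B [Q < [B [Q < >]] >]]]

B
Q B
{ B } B
{ Q } B
{ { } } B
{ { } } Q
{ { } } < B >
{ { } } < Q >
{ { } } < < > >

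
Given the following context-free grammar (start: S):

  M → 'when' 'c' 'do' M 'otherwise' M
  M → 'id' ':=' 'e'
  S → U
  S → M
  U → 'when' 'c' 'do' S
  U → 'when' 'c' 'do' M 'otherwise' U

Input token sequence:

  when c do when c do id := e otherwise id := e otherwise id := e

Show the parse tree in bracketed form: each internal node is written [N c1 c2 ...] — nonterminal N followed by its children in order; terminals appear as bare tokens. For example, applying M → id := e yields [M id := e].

S
M
when c do M otherwise M
when c do when c do M otherwise M otherwise M
when c do when c do id := e otherwise M otherwise M
when c do when c do id := e otherwise id := e otherwise M
when c do when c do id := e otherwise id := e otherwise id := e

[S [M when c do [M when c do [M id := e] otherwise [M id := e]] otherwise [M id := e]]]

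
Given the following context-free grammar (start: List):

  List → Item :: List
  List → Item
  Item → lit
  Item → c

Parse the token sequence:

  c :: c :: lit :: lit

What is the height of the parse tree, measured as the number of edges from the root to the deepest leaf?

5

[List [Item c] :: [List [Item c] :: [List [Item lit] :: [List [Item lit]]]]]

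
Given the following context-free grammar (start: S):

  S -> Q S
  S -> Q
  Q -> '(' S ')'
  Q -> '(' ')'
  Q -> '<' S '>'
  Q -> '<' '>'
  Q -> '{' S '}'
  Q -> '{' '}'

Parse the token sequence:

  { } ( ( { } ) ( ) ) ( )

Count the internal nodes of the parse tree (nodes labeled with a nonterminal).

[S [Q { }] [S [Q ( [S [Q ( [S [Q { }]] )] [S [Q ( )]]] )] [S [Q ( )]]]]

12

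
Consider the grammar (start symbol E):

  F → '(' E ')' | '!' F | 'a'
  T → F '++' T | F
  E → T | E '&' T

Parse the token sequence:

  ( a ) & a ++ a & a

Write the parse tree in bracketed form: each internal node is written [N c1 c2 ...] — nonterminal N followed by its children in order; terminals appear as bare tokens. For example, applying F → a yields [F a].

[E [E [E [T [F ( [E [T [F a]]] )]]] & [T [F a] ++ [T [F a]]]] & [T [F a]]]

E
E & T
E & T & T
T & T & T
F & T & T
( E ) & T & T
( T ) & T & T
( F ) & T & T
( a ) & T & T
( a ) & F ++ T & T
( a ) & a ++ T & T
( a ) & a ++ F & T
( a ) & a ++ a & T
( a ) & a ++ a & F
( a ) & a ++ a & a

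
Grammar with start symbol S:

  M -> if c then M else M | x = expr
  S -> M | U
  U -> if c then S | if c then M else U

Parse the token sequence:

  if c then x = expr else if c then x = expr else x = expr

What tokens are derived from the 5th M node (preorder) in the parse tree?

x = expr

[S [M if c then [M x = expr] else [M if c then [M x = expr] else [M x = expr]]]]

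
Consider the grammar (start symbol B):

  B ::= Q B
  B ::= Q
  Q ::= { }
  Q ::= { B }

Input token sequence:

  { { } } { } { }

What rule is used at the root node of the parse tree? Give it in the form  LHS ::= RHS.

[B [Q { [B [Q { }]] }] [B [Q { }] [B [Q { }]]]]

B ::= Q B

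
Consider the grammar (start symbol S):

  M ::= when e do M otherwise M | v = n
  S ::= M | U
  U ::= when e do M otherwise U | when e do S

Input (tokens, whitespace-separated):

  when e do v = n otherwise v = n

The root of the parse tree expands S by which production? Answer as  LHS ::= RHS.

S ::= M

[S [M when e do [M v = n] otherwise [M v = n]]]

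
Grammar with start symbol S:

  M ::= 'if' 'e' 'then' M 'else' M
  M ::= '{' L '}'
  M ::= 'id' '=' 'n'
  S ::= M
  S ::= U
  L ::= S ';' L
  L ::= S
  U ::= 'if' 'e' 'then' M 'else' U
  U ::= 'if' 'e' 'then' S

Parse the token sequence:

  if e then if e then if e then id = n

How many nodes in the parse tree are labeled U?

[S [U if e then [S [U if e then [S [U if e then [S [M id = n]]]]]]]]

3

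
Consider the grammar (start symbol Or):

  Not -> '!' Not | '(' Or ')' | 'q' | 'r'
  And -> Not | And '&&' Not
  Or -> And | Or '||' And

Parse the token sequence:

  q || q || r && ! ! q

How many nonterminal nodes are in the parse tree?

[Or [Or [Or [And [Not q]]] || [And [Not q]]] || [And [And [Not r]] && [Not ! [Not ! [Not q]]]]]

13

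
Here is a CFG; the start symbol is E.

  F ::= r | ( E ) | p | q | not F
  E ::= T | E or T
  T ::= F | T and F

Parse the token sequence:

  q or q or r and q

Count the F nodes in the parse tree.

[E [E [E [T [F q]]] or [T [F q]]] or [T [T [F r]] and [F q]]]

4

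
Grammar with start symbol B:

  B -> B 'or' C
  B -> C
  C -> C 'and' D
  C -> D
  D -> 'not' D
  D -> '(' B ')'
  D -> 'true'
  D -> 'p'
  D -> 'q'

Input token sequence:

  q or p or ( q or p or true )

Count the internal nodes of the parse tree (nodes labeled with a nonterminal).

[B [B [B [C [D q]]] or [C [D p]]] or [C [D ( [B [B [B [C [D q]]] or [C [D p]]] or [C [D true]]] )]]]

18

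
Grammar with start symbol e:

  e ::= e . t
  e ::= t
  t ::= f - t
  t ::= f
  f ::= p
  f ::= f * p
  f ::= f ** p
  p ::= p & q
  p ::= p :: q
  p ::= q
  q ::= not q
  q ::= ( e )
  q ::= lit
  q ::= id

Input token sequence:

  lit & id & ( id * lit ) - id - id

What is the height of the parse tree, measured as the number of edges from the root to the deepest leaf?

[e [t [f [p [p [p [q lit]] & [q id]] & [q ( [e [t [f [f [p [q id]]] * [p [q lit]]]]] )]]] - [t [f [p [q id]]] - [t [f [p [q id]]]]]]]

11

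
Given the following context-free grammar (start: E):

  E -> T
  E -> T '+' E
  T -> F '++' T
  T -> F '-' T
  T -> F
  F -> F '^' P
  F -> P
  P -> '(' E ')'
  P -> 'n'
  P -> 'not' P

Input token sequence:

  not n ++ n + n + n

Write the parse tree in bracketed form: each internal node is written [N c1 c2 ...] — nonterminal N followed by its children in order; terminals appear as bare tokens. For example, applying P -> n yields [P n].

[E [T [F [P not [P n]]] ++ [T [F [P n]]]] + [E [T [F [P n]]] + [E [T [F [P n]]]]]]

E
T + E
F ++ T + E
P ++ T + E
not P ++ T + E
not n ++ T + E
not n ++ F + E
not n ++ P + E
not n ++ n + E
not n ++ n + T + E
not n ++ n + F + E
not n ++ n + P + E
not n ++ n + n + E
not n ++ n + n + T
not n ++ n + n + F
not n ++ n + n + P
not n ++ n + n + n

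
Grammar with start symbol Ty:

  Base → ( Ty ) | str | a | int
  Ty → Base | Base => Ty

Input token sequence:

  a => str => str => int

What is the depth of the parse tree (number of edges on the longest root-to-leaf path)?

[Ty [Base a] => [Ty [Base str] => [Ty [Base str] => [Ty [Base int]]]]]

5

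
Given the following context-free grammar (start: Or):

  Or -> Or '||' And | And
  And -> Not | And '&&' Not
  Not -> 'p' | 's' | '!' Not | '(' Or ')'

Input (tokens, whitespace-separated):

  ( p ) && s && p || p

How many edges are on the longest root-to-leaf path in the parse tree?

9

[Or [Or [And [And [And [Not ( [Or [And [Not p]]] )]] && [Not s]] && [Not p]]] || [And [Not p]]]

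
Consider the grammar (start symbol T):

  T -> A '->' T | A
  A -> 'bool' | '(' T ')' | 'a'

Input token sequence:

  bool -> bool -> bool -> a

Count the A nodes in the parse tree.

4

[T [A bool] -> [T [A bool] -> [T [A bool] -> [T [A a]]]]]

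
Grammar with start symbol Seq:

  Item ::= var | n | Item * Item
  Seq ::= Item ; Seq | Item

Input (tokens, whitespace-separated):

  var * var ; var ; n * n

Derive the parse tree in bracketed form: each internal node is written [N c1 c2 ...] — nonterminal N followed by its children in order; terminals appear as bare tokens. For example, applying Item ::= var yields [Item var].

[Seq [Item [Item var] * [Item var]] ; [Seq [Item var] ; [Seq [Item [Item n] * [Item n]]]]]

Seq
Item ; Seq
Item * Item ; Seq
var * Item ; Seq
var * var ; Seq
var * var ; Item ; Seq
var * var ; var ; Seq
var * var ; var ; Item
var * var ; var ; Item * Item
var * var ; var ; n * Item
var * var ; var ; n * n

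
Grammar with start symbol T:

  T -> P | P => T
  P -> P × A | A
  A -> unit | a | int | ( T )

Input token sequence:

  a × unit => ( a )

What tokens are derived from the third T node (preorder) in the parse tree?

a

[T [P [P [A a]] × [A unit]] => [T [P [A ( [T [P [A a]]] )]]]]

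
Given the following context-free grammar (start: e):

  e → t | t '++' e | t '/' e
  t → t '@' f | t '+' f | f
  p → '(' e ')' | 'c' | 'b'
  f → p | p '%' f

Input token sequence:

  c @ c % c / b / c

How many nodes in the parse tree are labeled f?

[e [t [t [f [p c]]] @ [f [p c] % [f [p c]]]] / [e [t [f [p b]]] / [e [t [f [p c]]]]]]

5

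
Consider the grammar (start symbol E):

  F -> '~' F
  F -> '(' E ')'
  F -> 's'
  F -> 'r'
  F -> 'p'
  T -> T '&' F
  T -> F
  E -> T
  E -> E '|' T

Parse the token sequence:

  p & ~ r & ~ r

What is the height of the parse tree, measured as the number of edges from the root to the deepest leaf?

[E [T [T [T [F p]] & [F ~ [F r]]] & [F ~ [F r]]]]

5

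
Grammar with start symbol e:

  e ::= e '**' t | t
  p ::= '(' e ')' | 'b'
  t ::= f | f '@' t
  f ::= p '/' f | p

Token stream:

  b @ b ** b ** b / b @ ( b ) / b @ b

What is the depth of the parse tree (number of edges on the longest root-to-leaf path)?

[e [e [e [t [f [p b]] @ [t [f [p b]]]]] ** [t [f [p b]]]] ** [t [f [p b] / [f [p b]]] @ [t [f [p ( [e [t [f [p b]]]] )] / [f [p b]]] @ [t [f [p b]]]]]]

9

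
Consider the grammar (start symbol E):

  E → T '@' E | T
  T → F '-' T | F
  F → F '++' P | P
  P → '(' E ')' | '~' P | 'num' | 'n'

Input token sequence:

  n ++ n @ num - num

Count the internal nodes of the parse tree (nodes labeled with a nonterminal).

13

[E [T [F [F [P n]] ++ [P n]]] @ [E [T [F [P num]] - [T [F [P num]]]]]]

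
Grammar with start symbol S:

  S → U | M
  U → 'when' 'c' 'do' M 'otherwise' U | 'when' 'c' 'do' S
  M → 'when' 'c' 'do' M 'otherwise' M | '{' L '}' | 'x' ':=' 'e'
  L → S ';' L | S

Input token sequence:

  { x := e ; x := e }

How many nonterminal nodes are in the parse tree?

8

[S [M { [L [S [M x := e]] ; [L [S [M x := e]]]] }]]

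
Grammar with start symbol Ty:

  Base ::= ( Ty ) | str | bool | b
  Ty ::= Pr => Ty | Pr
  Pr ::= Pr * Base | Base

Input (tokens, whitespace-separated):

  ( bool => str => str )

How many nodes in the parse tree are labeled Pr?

4

[Ty [Pr [Base ( [Ty [Pr [Base bool]] => [Ty [Pr [Base str]] => [Ty [Pr [Base str]]]]] )]]]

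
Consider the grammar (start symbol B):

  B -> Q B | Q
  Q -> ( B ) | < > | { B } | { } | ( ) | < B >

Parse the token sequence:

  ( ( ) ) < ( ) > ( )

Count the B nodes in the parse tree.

[B [Q ( [B [Q ( )]] )] [B [Q < [B [Q ( )]] >] [B [Q ( )]]]]

5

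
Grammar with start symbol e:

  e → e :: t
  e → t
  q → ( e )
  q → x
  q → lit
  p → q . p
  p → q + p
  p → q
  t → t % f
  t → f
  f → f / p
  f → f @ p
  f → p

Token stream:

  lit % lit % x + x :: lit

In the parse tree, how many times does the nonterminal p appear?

[e [e [t [t [t [f [p [q lit]]]] % [f [p [q lit]]]] % [f [p [q x] + [p [q x]]]]]] :: [t [f [p [q lit]]]]]

5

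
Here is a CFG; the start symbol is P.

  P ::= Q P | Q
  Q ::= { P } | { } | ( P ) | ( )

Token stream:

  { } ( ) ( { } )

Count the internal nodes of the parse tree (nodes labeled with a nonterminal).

[P [Q { }] [P [Q ( )] [P [Q ( [P [Q { }]] )]]]]

8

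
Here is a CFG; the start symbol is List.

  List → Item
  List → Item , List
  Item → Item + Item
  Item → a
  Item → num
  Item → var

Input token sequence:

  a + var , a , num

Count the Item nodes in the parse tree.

[List [Item [Item a] + [Item var]] , [List [Item a] , [List [Item num]]]]

5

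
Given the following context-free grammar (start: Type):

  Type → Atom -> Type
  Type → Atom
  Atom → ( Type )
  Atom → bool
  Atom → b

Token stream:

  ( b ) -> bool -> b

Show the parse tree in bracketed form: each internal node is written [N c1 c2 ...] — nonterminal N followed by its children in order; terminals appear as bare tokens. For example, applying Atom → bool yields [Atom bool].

Type
Atom -> Type
( Type ) -> Type
( Atom ) -> Type
( b ) -> Type
( b ) -> Atom -> Type
( b ) -> bool -> Type
( b ) -> bool -> Atom
( b ) -> bool -> b

[Type [Atom ( [Type [Atom b]] )] -> [Type [Atom bool] -> [Type [Atom b]]]]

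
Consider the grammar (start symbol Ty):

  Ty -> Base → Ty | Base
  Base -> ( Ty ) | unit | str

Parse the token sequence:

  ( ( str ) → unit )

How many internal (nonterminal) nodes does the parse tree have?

[Ty [Base ( [Ty [Base ( [Ty [Base str]] )] → [Ty [Base unit]]] )]]

8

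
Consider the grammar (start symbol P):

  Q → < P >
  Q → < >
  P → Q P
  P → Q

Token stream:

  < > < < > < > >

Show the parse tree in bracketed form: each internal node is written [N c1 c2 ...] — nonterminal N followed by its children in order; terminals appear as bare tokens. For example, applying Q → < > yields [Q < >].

P
Q P
< > P
< > Q
< > < P >
< > < Q P >
< > < < > P >
< > < < > Q >
< > < < > < > >

[P [Q < >] [P [Q < [P [Q < >] [P [Q < >]]] >]]]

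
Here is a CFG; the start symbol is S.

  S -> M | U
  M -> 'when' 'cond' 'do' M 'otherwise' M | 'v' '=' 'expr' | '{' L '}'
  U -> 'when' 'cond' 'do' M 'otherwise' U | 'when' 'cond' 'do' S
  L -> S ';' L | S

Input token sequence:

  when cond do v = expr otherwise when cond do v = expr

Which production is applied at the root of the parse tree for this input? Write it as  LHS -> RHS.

[S [U when cond do [M v = expr] otherwise [U when cond do [S [M v = expr]]]]]

S -> U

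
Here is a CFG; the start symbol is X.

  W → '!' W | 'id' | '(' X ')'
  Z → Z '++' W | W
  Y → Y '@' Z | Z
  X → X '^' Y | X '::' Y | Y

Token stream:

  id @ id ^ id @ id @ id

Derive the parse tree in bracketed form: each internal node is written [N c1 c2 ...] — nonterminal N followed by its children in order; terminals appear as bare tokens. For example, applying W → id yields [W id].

[X [X [Y [Y [Z [W id]]] @ [Z [W id]]]] ^ [Y [Y [Y [Z [W id]]] @ [Z [W id]]] @ [Z [W id]]]]

X
X ^ Y
Y ^ Y
Y @ Z ^ Y
Z @ Z ^ Y
W @ Z ^ Y
id @ Z ^ Y
id @ W ^ Y
id @ id ^ Y
id @ id ^ Y @ Z
id @ id ^ Y @ Z @ Z
id @ id ^ Z @ Z @ Z
id @ id ^ W @ Z @ Z
id @ id ^ id @ Z @ Z
id @ id ^ id @ W @ Z
id @ id ^ id @ id @ Z
id @ id ^ id @ id @ W
id @ id ^ id @ id @ id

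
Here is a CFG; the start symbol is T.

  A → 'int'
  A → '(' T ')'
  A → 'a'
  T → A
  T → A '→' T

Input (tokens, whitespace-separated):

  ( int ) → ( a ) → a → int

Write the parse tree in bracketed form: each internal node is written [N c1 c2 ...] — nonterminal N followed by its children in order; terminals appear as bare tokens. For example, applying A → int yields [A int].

T
A → T
( T ) → T
( A ) → T
( int ) → T
( int ) → A → T
( int ) → ( T ) → T
( int ) → ( A ) → T
( int ) → ( a ) → T
( int ) → ( a ) → A → T
( int ) → ( a ) → a → T
( int ) → ( a ) → a → A
( int ) → ( a ) → a → int

[T [A ( [T [A int]] )] → [T [A ( [T [A a]] )] → [T [A a] → [T [A int]]]]]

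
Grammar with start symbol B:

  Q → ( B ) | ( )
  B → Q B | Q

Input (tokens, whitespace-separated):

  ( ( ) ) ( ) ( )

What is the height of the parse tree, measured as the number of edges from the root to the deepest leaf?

4

[B [Q ( [B [Q ( )]] )] [B [Q ( )] [B [Q ( )]]]]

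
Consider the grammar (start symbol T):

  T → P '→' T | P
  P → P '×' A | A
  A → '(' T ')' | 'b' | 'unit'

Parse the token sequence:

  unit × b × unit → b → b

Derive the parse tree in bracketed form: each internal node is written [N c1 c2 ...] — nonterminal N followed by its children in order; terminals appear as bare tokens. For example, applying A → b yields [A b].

T
P → T
P × A → T
P × A × A → T
A × A × A → T
unit × A × A → T
unit × b × A → T
unit × b × unit → T
unit × b × unit → P → T
unit × b × unit → A → T
unit × b × unit → b → T
unit × b × unit → b → P
unit × b × unit → b → A
unit × b × unit → b → b

[T [P [P [P [A unit]] × [A b]] × [A unit]] → [T [P [A b]] → [T [P [A b]]]]]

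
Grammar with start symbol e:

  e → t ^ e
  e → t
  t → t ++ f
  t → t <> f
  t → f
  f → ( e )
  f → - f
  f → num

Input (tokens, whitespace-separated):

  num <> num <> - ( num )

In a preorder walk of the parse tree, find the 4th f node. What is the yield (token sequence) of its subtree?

[e [t [t [t [f num]] <> [f num]] <> [f - [f ( [e [t [f num]]] )]]]]

( num )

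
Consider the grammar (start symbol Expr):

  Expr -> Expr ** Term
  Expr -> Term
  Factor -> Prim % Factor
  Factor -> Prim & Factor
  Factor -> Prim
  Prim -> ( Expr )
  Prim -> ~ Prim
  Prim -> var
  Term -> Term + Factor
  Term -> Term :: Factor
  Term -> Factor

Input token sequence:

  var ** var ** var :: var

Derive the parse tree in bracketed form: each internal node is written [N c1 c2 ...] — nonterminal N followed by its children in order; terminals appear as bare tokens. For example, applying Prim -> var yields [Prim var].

Expr
Expr ** Term
Expr ** Term ** Term
Term ** Term ** Term
Factor ** Term ** Term
Prim ** Term ** Term
var ** Term ** Term
var ** Factor ** Term
var ** Prim ** Term
var ** var ** Term
var ** var ** Term :: Factor
var ** var ** Factor :: Factor
var ** var ** Prim :: Factor
var ** var ** var :: Factor
var ** var ** var :: Prim
var ** var ** var :: var

[Expr [Expr [Expr [Term [Factor [Prim var]]]] ** [Term [Factor [Prim var]]]] ** [Term [Term [Factor [Prim var]]] :: [Factor [Prim var]]]]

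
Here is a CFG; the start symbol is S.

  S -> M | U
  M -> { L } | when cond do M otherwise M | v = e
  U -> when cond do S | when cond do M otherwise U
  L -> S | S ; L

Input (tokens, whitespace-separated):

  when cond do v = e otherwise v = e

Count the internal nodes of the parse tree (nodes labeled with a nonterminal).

[S [M when cond do [M v = e] otherwise [M v = e]]]

4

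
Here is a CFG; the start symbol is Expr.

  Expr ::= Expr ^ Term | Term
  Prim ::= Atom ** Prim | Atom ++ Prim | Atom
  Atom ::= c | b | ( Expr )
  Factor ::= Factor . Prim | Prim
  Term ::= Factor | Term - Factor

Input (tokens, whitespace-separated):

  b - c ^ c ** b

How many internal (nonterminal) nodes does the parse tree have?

16

[Expr [Expr [Term [Term [Factor [Prim [Atom b]]]] - [Factor [Prim [Atom c]]]]] ^ [Term [Factor [Prim [Atom c] ** [Prim [Atom b]]]]]]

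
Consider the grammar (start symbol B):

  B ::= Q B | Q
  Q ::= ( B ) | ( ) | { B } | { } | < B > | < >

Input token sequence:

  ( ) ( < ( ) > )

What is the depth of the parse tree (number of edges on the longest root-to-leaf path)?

7

[B [Q ( )] [B [Q ( [B [Q < [B [Q ( )]] >]] )]]]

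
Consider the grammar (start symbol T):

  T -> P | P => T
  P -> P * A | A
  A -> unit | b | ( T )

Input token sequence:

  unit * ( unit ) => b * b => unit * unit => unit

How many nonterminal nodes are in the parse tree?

21

[T [P [P [A unit]] * [A ( [T [P [A unit]]] )]] => [T [P [P [A b]] * [A b]] => [T [P [P [A unit]] * [A unit]] => [T [P [A unit]]]]]]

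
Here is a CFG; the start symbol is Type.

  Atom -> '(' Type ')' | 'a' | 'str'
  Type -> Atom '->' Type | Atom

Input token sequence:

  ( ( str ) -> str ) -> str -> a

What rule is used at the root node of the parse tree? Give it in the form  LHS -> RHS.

Type -> Atom '->' Type

[Type [Atom ( [Type [Atom ( [Type [Atom str]] )] -> [Type [Atom str]]] )] -> [Type [Atom str] -> [Type [Atom a]]]]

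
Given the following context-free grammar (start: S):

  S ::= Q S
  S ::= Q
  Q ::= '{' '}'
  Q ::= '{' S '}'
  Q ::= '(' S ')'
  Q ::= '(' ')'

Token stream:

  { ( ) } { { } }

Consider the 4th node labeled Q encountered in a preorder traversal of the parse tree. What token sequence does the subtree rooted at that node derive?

[S [Q { [S [Q ( )]] }] [S [Q { [S [Q { }]] }]]]

{ }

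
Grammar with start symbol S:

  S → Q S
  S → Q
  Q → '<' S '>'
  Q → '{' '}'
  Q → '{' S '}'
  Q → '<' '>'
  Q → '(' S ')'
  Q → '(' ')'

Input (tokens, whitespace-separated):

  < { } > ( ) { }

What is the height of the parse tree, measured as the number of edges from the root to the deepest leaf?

4

[S [Q < [S [Q { }]] >] [S [Q ( )] [S [Q { }]]]]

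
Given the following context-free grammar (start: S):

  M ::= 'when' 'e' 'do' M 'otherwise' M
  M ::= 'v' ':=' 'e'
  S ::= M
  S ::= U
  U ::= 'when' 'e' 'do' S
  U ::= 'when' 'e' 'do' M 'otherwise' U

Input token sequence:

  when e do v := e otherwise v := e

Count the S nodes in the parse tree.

1

[S [M when e do [M v := e] otherwise [M v := e]]]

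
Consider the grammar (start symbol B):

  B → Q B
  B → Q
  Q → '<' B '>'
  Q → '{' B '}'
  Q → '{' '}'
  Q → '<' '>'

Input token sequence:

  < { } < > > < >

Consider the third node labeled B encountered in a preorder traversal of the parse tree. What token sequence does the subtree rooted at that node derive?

< >

[B [Q < [B [Q { }] [B [Q < >]]] >] [B [Q < >]]]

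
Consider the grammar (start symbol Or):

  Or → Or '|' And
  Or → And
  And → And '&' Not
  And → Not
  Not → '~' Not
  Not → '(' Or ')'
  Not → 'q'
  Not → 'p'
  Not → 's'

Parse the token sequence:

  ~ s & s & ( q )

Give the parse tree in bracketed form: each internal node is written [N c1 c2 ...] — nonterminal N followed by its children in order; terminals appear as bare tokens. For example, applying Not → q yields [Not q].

[Or [And [And [And [Not ~ [Not s]]] & [Not s]] & [Not ( [Or [And [Not q]]] )]]]

Or
And
And & Not
And & Not & Not
Not & Not & Not
~ Not & Not & Not
~ s & Not & Not
~ s & s & Not
~ s & s & ( Or )
~ s & s & ( And )
~ s & s & ( Not )
~ s & s & ( q )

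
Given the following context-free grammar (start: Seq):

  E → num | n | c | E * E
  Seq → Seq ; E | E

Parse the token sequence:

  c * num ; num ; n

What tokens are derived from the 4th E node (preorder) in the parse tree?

num

[Seq [Seq [Seq [E [E c] * [E num]]] ; [E num]] ; [E n]]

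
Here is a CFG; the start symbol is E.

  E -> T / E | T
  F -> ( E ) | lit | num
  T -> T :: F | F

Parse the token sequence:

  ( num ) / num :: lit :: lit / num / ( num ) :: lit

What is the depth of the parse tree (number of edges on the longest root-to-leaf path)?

10

[E [T [F ( [E [T [F num]]] )]] / [E [T [T [T [F num]] :: [F lit]] :: [F lit]] / [E [T [F num]] / [E [T [T [F ( [E [T [F num]]] )]] :: [F lit]]]]]]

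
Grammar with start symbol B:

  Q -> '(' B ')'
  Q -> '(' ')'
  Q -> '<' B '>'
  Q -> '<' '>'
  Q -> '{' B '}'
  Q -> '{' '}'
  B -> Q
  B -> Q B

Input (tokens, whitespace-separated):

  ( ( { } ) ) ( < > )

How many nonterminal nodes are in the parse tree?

10

[B [Q ( [B [Q ( [B [Q { }]] )]] )] [B [Q ( [B [Q < >]] )]]]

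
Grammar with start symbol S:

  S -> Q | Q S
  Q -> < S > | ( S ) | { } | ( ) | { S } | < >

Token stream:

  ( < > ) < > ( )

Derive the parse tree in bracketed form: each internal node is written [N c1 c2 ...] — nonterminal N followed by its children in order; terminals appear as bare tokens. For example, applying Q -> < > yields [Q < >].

[S [Q ( [S [Q < >]] )] [S [Q < >] [S [Q ( )]]]]

S
Q S
( S ) S
( Q ) S
( < > ) S
( < > ) Q S
( < > ) < > S
( < > ) < > Q
( < > ) < > ( )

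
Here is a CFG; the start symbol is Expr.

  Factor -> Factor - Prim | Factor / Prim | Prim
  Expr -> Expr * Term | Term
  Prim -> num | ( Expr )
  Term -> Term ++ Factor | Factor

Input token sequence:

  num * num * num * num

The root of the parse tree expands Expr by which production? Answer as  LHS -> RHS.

Expr -> Expr * Term

[Expr [Expr [Expr [Expr [Term [Factor [Prim num]]]] * [Term [Factor [Prim num]]]] * [Term [Factor [Prim num]]]] * [Term [Factor [Prim num]]]]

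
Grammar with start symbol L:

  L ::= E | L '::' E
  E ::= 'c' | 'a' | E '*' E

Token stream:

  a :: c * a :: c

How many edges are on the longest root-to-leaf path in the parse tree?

4

[L [L [L [E a]] :: [E [E c] * [E a]]] :: [E c]]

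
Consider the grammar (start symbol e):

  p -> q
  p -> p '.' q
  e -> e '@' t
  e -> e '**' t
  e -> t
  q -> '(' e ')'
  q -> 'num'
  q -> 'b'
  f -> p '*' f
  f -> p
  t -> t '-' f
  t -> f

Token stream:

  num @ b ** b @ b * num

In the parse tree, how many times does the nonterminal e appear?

[e [e [e [e [t [f [p [q num]]]]] @ [t [f [p [q b]]]]] ** [t [f [p [q b]]]]] @ [t [f [p [q b]] * [f [p [q num]]]]]]

4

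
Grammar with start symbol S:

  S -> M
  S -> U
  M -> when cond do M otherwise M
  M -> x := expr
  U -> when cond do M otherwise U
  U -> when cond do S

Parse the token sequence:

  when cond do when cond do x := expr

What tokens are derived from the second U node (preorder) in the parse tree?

when cond do x := expr

[S [U when cond do [S [U when cond do [S [M x := expr]]]]]]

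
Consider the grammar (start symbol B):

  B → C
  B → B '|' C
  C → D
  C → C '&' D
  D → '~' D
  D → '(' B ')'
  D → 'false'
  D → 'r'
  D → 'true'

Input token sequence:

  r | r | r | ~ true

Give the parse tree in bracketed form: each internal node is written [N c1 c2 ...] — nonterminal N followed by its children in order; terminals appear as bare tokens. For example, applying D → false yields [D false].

B
B | C
B | C | C
B | C | C | C
C | C | C | C
D | C | C | C
r | C | C | C
r | D | C | C
r | r | C | C
r | r | D | C
r | r | r | C
r | r | r | D
r | r | r | ~ D
r | r | r | ~ true

[B [B [B [B [C [D r]]] | [C [D r]]] | [C [D r]]] | [C [D ~ [D true]]]]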